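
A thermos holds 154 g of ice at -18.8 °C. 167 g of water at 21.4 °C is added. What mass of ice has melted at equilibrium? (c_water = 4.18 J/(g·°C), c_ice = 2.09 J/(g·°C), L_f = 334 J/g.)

Water can give up m c ΔT = 167·4.18·21.4 = 14938 J before reaching 0 °C.
Warming the ice to 0 °C takes 154·2.09·18.8 = 6051 J, leaving 8887.5 J for melting.
Melting all 154 g of ice would need 154·334 = 51436 J.
Since 8887.5 < 51436 J, not all the ice melts; equilibrium is at 0 °C.
m_melted·334 = 8887.5  ⇒  m_melted ≈ 26.61 g.

m_melted ≈ 26.6 g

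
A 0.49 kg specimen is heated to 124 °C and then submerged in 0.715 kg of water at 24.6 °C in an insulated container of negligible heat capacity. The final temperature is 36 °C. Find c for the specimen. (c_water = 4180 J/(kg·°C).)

c ≈ 790 J/(kg·°C)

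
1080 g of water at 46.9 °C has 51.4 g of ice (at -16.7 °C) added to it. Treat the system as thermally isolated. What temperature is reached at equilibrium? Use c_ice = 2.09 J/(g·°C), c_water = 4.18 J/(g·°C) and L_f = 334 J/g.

T_f ≈ 40.8 °C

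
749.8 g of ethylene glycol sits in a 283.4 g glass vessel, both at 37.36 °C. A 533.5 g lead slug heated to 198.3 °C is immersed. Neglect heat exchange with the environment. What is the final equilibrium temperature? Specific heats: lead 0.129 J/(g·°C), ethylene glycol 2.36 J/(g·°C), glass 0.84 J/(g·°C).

T_f ≈ 42.7 °C

T_f is the heat-capacity-weighted average of the initial temperatures:
T_f = (68.82*198.3 + 1769.5*37.36 + 238.06*37.36) / (68.82 + 1769.5 + 238.06)
    = 88651 / 2076.4 ≈ 42.69 °C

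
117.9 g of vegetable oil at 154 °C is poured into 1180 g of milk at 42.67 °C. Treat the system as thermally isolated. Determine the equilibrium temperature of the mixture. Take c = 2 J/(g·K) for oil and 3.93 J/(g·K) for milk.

T_f ≈ 48.1 °C

|Q_oil| = |Q_milk|:
117.9×2×(154 − T) = 1180×3.93×(T − 42.67)
235.8(154 − T) = 4637.4(T − 42.67)
4873.2 T = 234191  ⇒  T ≈ 48.06 °C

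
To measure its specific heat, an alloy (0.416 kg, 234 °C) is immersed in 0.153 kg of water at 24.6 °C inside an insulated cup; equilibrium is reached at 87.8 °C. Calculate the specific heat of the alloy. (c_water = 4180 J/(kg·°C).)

m_s c (T_s − T_f) = m_water c_water (T_f − T_0):
0.416·c·(234 − 87.8) = 0.153·4180·(87.8 − 24.6)
60.82 c = 40419  ⇒  c ≈ 664.6 J/(kg·°C)

c ≈ 665 J/(kg·°C)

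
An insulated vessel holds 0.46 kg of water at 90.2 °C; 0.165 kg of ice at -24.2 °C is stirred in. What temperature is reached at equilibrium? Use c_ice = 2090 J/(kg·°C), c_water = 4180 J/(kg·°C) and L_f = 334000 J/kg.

T_f ≈ 42.1 °C

Energy balance with sensible and latent terms:
ice -24.2→0 °C: 0.165×2090×24.2 = 8345.4; fusion: m_ice L_f = 0.165×334000 = 55110; warm the meltwater: 689.7 T; water: 1922.8(T − 90.2)
2612.5 T = 173437 − 63455 = 109981
T ≈ 42.10 °C. Since T > 0 °C, the all-ice-melts assumption holds.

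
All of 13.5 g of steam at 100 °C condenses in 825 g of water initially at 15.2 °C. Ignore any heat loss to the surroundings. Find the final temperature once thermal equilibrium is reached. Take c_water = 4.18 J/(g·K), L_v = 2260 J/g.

T_f ≈ 25.3 °C

Energy conservation, ΣQ = 0:
condense steam: −13.5·2260 = −30510
  condensate cools 100→T: 13.5·4.18·(T − 100) = 56.43(T − 100)
  original water: 3448.5(T − 15.2)
3504.9 T = 30510 + 5643 + 52417 = 88570
T ≈ 25.27 °C (< 100 °C, so full condensation is consistent).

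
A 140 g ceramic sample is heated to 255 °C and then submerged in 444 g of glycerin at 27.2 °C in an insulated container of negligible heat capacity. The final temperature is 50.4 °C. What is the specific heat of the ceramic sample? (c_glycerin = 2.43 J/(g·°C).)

c ≈ 0.874 J/(g·°C)

m_s c (T_s − T_f) = m_glycerin c_glycerin (T_f − T_0):
140·c·(255 − 50.4) = 444·2.43·(50.4 − 27.2)
28644 c = 25031  ⇒  c ≈ 0.8739 J/(g·°C)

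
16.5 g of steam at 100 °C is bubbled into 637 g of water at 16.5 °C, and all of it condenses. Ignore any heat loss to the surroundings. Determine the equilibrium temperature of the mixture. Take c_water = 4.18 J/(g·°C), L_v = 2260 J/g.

T_f ≈ 32.3 °C

Let T be the final temperature. ΣQ_i = 0:
steam→water at 100 °C releases m L_v = 16.5×2260 = 37290; condensed water 100 °C→T: 68.97(T − 100); original water: 2662.7(T − 16.5)
2731.6 T = 37290 + 6897 + 43934 = 88121
T ≈ 32.26 °C, under the boiling point, so the assumption holds.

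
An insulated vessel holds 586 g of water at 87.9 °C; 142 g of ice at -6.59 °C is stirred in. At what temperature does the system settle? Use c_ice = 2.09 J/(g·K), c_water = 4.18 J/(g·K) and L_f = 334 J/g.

Setting the total heat transfer to zero:
ice -6.59→0 °C: 142×2.09×6.59 = 1955.8
  melt ice: 142×334 = 47428
  meltwater 0→T: 142×4.18×T = 593.56 T
  water: 2449.5(T − 87.9)
3043 T = 215309 − 49384 = 165926
T ≈ 54.53 °C (positive, so assuming full melt was valid).

T_f ≈ 54.5 °C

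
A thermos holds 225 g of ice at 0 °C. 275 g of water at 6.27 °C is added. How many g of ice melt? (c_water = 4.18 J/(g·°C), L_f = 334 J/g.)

m_melted ≈ 21.6 g

Water can give up m c ΔT = 275×4.18×6.27 = 7207.4 J before reaching 0 °C.
To melt every bit of ice: 225×334 = 75150 J.
That's not enough to melt it all — equilibrium is at 0 °C with ice remaining.
m_melt = 7207.4 / L_f = 21.58 g.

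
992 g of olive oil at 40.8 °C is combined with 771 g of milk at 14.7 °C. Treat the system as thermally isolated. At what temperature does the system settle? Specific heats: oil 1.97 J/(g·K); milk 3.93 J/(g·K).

T_f ≈ 24.9 °C

Set heat shed by the hot body equal to heat absorbed by the cold body:
992*1.97*(40.8 − T) = 771*3.93*(T − 14.7)
1954.2(40.8 − T) = 3030(T − 14.7)
4984.3 T = 124274  ⇒  T ≈ 24.93 °C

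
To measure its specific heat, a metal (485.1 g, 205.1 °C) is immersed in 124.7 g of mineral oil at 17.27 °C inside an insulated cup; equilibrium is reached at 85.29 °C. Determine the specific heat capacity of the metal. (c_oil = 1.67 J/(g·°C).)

c ≈ 0.244 J/(g·°C)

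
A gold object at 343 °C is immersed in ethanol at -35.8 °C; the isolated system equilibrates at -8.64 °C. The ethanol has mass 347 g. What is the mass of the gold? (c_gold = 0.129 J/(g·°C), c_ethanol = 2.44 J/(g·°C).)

Heat lost by the gold = heat gained by the ethanol:
m×0.129×(343 − -8.64) = 347×2.44×(-8.64 − (-35.8))
45.36 m = 22996  ⇒  m ≈ 506.9 g

m ≈ 507 g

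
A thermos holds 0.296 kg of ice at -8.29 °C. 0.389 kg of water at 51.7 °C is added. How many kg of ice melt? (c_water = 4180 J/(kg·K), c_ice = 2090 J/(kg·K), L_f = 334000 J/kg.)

Heat available from the water dropping to 0 °C: 0.389×4180×51.7 = 84065 J.
Of that, 0.296×2090×8.29 = 5128.5 J goes to bring the ice to 0 °C, leaving 78937 J.
Fully melting the ice requires m_ice L_f = 0.296×334000 = 98864 J.
78937 J < 98864 J, so only part of the ice melts and the system sits at 0 °C.
Mass melted = 78937/334000 ≈ 0.2363 kg.

m_melted ≈ 0.236 kg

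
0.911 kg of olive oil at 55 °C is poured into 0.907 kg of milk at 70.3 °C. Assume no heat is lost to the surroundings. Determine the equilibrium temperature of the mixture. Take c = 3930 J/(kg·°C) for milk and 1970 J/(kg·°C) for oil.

T_f ≈ 65.2 °C

Net heat exchanged in the isolated system is zero:
0.907·3930·(T − 70.3) + 0.911·1970·(T − 55) = 0
3564.5(T − 70.3) + 1794.7(T − 55) = 0
5359.2 T = 349292
T = 349292 / 5359.2 = 65.2 °C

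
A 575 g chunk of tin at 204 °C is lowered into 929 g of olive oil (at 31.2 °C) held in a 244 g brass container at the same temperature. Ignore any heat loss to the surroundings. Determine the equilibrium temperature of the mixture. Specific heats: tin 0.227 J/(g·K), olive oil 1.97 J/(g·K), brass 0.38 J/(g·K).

Energy conservation, ΣQ = 0:
575×0.227×(T − 204) + 929×1.97×(T − 31.2) + 244×0.38×(T − 31.2) = 0
2053.4 T = 86620
T ≈ 42.18 °C

T_f ≈ 42.2 °C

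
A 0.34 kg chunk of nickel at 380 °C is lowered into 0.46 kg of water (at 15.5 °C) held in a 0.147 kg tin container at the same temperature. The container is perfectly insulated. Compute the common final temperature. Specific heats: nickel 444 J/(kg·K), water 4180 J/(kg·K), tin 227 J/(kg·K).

Let T be the final temperature. ΣQ_i = 0:
0.34·444·(T − 380) + 0.46·4180·(T − 15.5) + 0.147·227·(T − 15.5) = 0
2107.1 T = 87685
T = 87685/2107.1 ≈ 41.61 °C

T_f ≈ 41.6 °C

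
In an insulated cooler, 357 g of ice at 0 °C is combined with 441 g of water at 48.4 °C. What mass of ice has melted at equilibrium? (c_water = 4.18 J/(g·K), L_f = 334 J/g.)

m_melted ≈ 267 g

Cooling the water to 0 °C releases 441×4.18×48.4 = 89220 J.
To melt every bit of ice: 357×334 = 119238 J.
89220 J < 119238 J, so only part of the ice melts and the system sits at 0 °C.
m_melted×334 = 89220  ⇒  m_melted ≈ 267.1 g.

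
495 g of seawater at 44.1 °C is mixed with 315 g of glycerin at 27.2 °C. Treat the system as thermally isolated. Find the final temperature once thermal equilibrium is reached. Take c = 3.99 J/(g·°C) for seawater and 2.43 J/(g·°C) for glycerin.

T_f ≈ 39.4 °C

Heat lost by the seawater equals heat gained by the glycerin:
495×3.99×(44.1 − T) = 315×2.43×(T − 27.2)
1975.1(44.1 − T) = 765.45(T − 27.2)
2740.5 T = 107920  ⇒  T ≈ 39.38 °C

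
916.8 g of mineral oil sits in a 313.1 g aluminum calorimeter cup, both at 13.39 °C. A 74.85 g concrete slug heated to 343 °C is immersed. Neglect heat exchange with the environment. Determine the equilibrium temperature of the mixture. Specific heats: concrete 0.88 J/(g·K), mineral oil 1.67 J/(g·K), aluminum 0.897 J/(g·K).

T_f ≈ 25.0 °C

Net heat exchanged in the isolated system is zero:
74.85·0.88·(T − 343) + 916.8·1.67·(T − 13.39) + 313.1·0.897·(T − 13.39) = 0
1877.8 T = 46854
T = 46854 / 1877.8 = 25 °C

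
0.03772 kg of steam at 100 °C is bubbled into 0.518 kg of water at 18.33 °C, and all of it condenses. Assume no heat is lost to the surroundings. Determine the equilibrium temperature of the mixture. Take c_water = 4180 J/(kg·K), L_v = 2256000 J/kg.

T_f ≈ 60.5 °C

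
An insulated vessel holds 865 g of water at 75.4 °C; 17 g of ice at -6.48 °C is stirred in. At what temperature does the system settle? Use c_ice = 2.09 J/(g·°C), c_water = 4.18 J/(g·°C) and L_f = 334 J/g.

T_f ≈ 72.3 °C

Let T be the final temperature. ΣQ_i = 0:
ice -6.48→0 °C: 17×2.09×6.48 = 230.23; fusion: m_ice L_f = 17×334 = 5678; meltwater 0→T: 17×4.18×T = 71.06 T; water cools: 865×4.18×(T − 75.4) = 3615.7(T − 75.4)
3686.8 T = 272624 − 5908.2 = 266716
T ≈ 72.34 °C. Since T > 0 °C, the all-ice-melts assumption holds.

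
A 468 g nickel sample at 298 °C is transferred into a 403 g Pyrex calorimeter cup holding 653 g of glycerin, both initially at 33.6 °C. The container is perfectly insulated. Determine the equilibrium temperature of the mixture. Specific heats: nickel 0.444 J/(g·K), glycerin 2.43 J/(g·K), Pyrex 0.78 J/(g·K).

Net heat exchanged in the isolated system is zero:
468×0.444×(T − 298) + 653×2.43×(T − 33.6) + 403×0.78×(T − 33.6) = 0
(207.79 + 1586.8 + 314.34) T = 207.79×298 + 1586.8×33.6 + 314.34×33.6
T ≈ 59.65 °C

T_f ≈ 59.7 °C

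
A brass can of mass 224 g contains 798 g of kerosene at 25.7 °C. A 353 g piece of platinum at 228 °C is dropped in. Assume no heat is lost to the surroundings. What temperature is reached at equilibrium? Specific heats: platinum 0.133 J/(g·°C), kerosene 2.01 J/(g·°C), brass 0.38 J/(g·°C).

T_f ≈ 31.2 °C

Energy conservation, ΣQ = 0:
353*0.133*(T − 228) + 798*2.01*(T − 25.7) + 224*0.38*(T − 25.7) = 0
1736 T = 54114
T = 54114/1736 ≈ 31.17 °C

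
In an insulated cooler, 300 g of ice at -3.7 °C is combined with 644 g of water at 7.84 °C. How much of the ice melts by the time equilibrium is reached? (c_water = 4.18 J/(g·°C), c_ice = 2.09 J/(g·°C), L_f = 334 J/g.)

Water can give up m c ΔT = 644×4.18×7.84 = 21105 J before reaching 0 °C.
Warming the ice to 0 °C takes 300×2.09×3.7 = 2319.9 J, leaving 18785 J for melting.
Fully melting the ice requires m_ice L_f = 300×334 = 100200 J.
Since 18785 < 100200 J, not all the ice melts; equilibrium is at 0 °C.
Mass melted = 18785/334 ≈ 56.24 g.

m_melted ≈ 56.2 g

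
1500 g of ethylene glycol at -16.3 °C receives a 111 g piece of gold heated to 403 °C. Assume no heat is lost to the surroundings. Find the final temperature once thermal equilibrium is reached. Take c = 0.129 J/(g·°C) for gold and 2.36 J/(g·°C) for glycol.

T_f ≈ -14.6 °C

Set heat shed by the hot body equal to heat absorbed by the cold body:
111·0.129·(403 − T) = 1500·2.36·(T − (-16.3))
14.32(403 − T) = 3540(T − (-16.3))
3554.3 T = -51931  ⇒  T ≈ -14.61 °C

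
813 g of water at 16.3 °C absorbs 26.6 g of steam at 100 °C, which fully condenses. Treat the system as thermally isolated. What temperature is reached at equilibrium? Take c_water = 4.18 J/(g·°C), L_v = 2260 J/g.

T_f ≈ 36.1 °C

Let T be the final temperature. ΣQ_i = 0:
condense steam: −26.6·2260 = −60116; condensed water 100 °C→T: 111.19(T − 100); water warms: 813·4.18·(T − 16.3) = 3398.3(T − 16.3)
3509.5 T = 60116 + 11119 + 55393 = 126628
T ≈ 36.08 °C, under the boiling point, so the assumption holds.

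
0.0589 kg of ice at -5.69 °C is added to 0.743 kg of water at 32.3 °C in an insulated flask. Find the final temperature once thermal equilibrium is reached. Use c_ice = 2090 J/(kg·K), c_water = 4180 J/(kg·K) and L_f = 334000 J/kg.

Net heat exchanged in the isolated system is zero:
ice -5.69→0 °C: 0.0589·2090·5.69 = 700.44
  fusion: m_ice L_f = 0.0589·334000 = 19673
  meltwater 0→T: 0.0589·4180·T = 246.2 T
  water cools: 0.743·4180·(T − 32.3) = 3105.7(T − 32.3)
3351.9 T = 100315 − 20373 = 79942
T ≈ 23.85 °C. Since T > 0 °C, the all-ice-melts assumption holds.

T_f ≈ 23.8 °C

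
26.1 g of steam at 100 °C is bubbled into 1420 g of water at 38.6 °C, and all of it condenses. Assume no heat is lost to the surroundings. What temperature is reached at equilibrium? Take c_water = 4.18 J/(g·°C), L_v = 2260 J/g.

T_f ≈ 49.5 °C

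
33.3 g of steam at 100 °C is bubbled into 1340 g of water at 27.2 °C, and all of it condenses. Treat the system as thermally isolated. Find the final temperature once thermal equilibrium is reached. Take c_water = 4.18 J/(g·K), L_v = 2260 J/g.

T_f ≈ 42.1 °C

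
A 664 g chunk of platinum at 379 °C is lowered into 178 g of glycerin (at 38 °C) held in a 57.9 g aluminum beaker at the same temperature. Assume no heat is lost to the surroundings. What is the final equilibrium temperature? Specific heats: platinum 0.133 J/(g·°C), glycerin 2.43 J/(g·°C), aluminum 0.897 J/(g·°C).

T_f ≈ 90.6 °C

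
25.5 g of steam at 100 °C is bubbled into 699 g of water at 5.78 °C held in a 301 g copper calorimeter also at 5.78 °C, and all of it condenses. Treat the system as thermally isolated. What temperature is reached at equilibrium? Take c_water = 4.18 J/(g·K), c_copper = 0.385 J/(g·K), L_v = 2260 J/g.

T_f ≈ 27.3 °C

Let T be the final temperature. ΣQ_i = 0:
condense steam: −25.5×2260 = −57630; condensed water 100 °C→T: 106.59(T − 100); water warms: 699×4.18×(T − 5.78) = 2921.8(T − 5.78); cup: 115.89(T − 5.78)
3144.3 T = 57630 + 10659 + 17558 = 85847
T ≈ 27.30 °C, under the boiling point, so the assumption holds.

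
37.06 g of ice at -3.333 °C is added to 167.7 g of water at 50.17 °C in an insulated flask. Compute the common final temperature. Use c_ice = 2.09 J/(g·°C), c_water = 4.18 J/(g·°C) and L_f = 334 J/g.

Sum of m c ΔT and latent-heat terms is zero:
ice -3.333→0 °C: 37.06·2.09·3.333 = 258.16; melt ice: 37.06·334 = 12378; warm the meltwater: 154.91 T; water cools: 167.7·4.18·(T − 50.17) = 700.99(T − 50.17)
855.9 T = 35168 − 12636 = 22532
T ≈ 26.33 °C. Since T > 0 °C, the all-ice-melts assumption holds.

T_f ≈ 26.3 °C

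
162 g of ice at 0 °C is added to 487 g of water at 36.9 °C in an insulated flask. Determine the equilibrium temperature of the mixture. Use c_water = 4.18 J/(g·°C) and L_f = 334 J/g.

Sum of m c ΔT and latent-heat terms is zero:
fusion: m_ice L_f = 162×334 = 54108; meltwater 0→T: 162×4.18×T = 677.16 T; water: 2035.7(T − 36.9)
2712.8 T = 75116 − 54108 = 21008
T ≈ 7.74 °C — above 0 °C, consistent with complete melting.

T_f ≈ 7.7 °C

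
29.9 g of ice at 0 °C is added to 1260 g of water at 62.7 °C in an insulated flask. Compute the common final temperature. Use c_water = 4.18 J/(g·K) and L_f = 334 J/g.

Conservation of energy gives ΣQ = 0:
melt ice: 29.9·334 = 9986.6; meltwater 0→T: 29.9·4.18·T = 124.98 T; water cools: 1260·4.18·(T − 62.7) = 5266.8(T − 62.7)
5391.8 T = 330228 − 9986.6 = 320242
T ≈ 59.39 °C — above 0 °C, consistent with complete melting.

T_f ≈ 59.4 °C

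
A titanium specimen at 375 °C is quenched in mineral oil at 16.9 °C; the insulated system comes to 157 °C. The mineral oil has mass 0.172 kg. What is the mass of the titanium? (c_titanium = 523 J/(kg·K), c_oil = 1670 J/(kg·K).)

Heat gained plus heat lost sum to zero:
m·523·(157 − 375) + 0.172·1670·(157 − 16.9) = 0
-114014 m = -40242
m = -40242/-114014 ≈ 0.353 kg

m ≈ 0.353 kg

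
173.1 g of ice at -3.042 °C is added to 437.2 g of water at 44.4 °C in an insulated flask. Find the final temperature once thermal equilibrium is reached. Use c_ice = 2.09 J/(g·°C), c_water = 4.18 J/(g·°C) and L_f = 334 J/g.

T_f ≈ 8.7 °C

Energy conservation, ΣQ = 0:
warm ice to 0 °C: 173.1·2.09·(0 − (-3.042)) = 1100.5; fusion: m_ice L_f = 173.1·334 = 57815; warm the meltwater: 723.56 T; water cools: 437.2·4.18·(T − 44.4) = 1827.5(T − 44.4)
2551.1 T = 81141 − 58916 = 22225
T ≈ 8.71 °C — above 0 °C, consistent with complete melting.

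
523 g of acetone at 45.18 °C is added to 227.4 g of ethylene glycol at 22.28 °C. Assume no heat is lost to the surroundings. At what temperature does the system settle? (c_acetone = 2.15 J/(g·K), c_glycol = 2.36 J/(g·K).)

T_f ≈ 37.8 °C

Setting the total heat transfer to zero:
523×2.15×(T − 45.18) + 227.4×2.36×(T − 22.28) = 0
1124.5(T − 45.18) + 536.66(T − 22.28) = 0
1661.1 T = 62760
T ≈ 37.78 °C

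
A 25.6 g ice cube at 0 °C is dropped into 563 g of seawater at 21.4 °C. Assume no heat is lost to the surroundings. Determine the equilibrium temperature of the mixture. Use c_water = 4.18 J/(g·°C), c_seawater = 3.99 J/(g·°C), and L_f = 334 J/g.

T_f ≈ 16.8 °C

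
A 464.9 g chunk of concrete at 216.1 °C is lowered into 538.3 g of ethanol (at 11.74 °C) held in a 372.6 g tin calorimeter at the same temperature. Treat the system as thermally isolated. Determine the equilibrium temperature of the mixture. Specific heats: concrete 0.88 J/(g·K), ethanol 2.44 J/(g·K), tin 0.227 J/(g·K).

T_f = Σ m_i c_i T_i / Σ m_i c_i:
T_f = (409.11·216.1 + 1313.5·11.74 + 84.58·11.74) / (409.11 + 1313.5 + 84.58)
    = 104822 / 1807.1 ≈ 58.00 °C

T_f ≈ 58.0 °C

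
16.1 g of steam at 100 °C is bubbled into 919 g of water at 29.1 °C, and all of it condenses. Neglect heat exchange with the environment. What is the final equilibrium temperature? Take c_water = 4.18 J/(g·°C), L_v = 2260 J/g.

T_f ≈ 39.6 °C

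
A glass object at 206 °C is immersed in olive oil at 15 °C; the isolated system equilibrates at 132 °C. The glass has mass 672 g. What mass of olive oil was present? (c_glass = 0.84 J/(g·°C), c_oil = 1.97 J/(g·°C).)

m ≈ 181 g

|Q_glass| = |Q_oil|:
672·0.84·(206 − 132) = m·1.97·(132 − 15)
230.49 m = 41772  ⇒  m ≈ 181.2 g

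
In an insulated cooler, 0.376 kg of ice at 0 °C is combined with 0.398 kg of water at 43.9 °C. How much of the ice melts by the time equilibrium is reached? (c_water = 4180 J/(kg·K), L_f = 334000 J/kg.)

m_melted ≈ 0.219 kg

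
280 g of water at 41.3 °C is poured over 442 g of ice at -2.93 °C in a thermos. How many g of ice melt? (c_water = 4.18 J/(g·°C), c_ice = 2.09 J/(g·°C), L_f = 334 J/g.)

Cooling the water to 0 °C releases 280×4.18×41.3 = 48338 J.
Warming the ice to 0 °C takes 442×2.09×2.93 = 2706.7 J, leaving 45631 J for melting.
Fully melting the ice requires m_ice L_f = 442×334 = 147628 J.
Since 45631 < 147628 J, not all the ice melts; equilibrium is at 0 °C.
Mass melted = 45631/334 ≈ 136.6 g.

m_melted ≈ 137 g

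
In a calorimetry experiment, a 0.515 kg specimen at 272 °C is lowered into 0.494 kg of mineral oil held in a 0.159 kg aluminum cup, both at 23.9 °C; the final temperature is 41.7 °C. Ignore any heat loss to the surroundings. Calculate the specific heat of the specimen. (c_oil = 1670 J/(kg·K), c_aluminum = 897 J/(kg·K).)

Taking heat into each body as positive, Σ m c ΔT = 0:
0.515·c·(41.7 − 272) + 0.494·1670·(41.7 − 23.9) + 0.159·897·(41.7 − 23.9) = 0
-118.6 c = -17223
c = -17223/-118.6 ≈ 145.2 J/(kg·K)

c ≈ 145 J/(kg·K)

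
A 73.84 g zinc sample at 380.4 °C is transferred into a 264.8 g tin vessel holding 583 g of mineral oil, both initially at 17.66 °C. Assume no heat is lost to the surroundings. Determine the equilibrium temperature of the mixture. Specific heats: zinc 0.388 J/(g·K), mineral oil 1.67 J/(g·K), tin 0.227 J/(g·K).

T_f ≈ 27.4 °C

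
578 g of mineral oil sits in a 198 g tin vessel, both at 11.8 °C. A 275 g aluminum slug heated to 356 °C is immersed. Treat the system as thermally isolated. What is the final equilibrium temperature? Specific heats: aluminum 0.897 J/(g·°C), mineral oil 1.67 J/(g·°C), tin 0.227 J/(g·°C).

T_f is the heat-capacity-weighted average of the initial temperatures:
T_f = (246.68×356 + 965.26×11.8 + 44.95×11.8) / (246.68 + 965.26 + 44.95)
    = 99737 / 1256.9 ≈ 79.35 °C

T_f ≈ 79.4 °C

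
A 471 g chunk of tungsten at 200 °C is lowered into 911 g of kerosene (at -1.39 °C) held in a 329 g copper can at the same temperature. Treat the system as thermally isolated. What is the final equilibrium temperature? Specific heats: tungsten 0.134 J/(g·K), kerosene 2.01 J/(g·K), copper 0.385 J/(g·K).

T_f ≈ 4.9 °C

Setting the total heat transfer to zero:
471·0.134·(T − 200) + 911·2.01·(T − (-1.39)) + 329·0.385·(T − (-1.39)) = 0
(63.11 + 1831.1 + 126.67) T = 63.11·200 + 1831.1·(-1.39) + 126.67·(-1.39)
T ≈ 4.90 °C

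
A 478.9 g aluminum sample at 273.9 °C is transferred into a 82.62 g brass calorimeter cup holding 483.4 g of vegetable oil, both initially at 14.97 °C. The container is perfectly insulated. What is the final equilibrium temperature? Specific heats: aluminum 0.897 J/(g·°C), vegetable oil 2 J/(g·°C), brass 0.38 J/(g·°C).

T_f ≈ 92.9 °C

Let T be the final temperature. ΣQ_i = 0:
478.9·0.897·(T − 273.9) + 483.4·2·(T − 14.97) + 82.62·0.38·(T − 14.97) = 0
(429.57 + 966.8 + 31.4) T = 429.57·273.9 + 966.8·14.97 + 31.4·14.97
T = 132603 / 1427.8 = 92.9 °C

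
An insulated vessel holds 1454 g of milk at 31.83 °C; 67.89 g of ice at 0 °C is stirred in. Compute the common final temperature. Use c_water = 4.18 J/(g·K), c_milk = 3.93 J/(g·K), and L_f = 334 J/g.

Taking heat into each body as positive, Σ m c ΔT = 0:
melt ice: 67.89×334 = 22675
  meltwater 0→T: 67.89×4.18×T = 283.78 T
  milk cools: 1454×3.93×(T − 31.83) = 5714.2(T − 31.83)
5998 T = 181884 − 22675 = 159208
T ≈ 26.54 °C. Since T > 0 °C, the all-ice-melts assumption holds.

T_f ≈ 26.5 °C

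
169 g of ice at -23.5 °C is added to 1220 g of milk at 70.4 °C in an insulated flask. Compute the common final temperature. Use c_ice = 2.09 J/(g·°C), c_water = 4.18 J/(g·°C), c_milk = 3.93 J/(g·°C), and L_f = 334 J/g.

T_f ≈ 49.6 °C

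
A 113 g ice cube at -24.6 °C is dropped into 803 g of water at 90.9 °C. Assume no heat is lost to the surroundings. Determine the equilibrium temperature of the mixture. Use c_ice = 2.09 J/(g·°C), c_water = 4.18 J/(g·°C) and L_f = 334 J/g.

T_f ≈ 68.3 °C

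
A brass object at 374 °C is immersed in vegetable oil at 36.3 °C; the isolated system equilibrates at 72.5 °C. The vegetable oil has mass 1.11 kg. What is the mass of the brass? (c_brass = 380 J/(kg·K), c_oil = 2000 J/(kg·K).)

m ≈ 0.701 kg

Energy conservation, ΣQ = 0:
m×380×(72.5 − 374) + 1.11×2000×(72.5 − 36.3) = 0
-114570 m = -80364
m = -80364/-114570 ≈ 0.7014 kg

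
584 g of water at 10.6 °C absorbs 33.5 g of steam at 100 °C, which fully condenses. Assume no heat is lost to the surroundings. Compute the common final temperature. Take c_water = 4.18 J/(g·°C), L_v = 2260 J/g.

T_f ≈ 44.8 °C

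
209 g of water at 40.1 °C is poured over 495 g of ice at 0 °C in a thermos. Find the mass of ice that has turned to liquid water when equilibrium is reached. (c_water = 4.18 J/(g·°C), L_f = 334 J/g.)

m_melted ≈ 105 g

Water can give up m c ΔT = 209·4.18·40.1 = 35032 J before reaching 0 °C.
To melt every bit of ice: 495·334 = 165330 J.
35032 J < 165330 J, so only part of the ice melts and the system sits at 0 °C.
Mass melted = 35032/334 ≈ 104.9 g.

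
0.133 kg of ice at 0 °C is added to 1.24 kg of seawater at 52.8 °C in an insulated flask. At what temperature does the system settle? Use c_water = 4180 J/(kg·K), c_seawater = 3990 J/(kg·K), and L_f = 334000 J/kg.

Conservation of energy gives ΣQ = 0:
melt ice: 0.133×334000 = 44422
  warm the meltwater: 555.94 T
  seawater: 4947.6(T − 52.8)
5503.5 T = 261233 − 44422 = 216811
T ≈ 39.39 °C. Since T > 0 °C, the all-ice-melts assumption holds.

T_f ≈ 39.4 °C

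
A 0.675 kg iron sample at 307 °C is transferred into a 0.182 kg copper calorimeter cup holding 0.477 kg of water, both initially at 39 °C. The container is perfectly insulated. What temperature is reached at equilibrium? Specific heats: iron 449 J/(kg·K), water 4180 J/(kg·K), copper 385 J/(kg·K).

T_f = Σ m_i c_i T_i / Σ m_i c_i:
T_f = (303.08*307 + 1993.9*39 + 70.07*39) / (303.08 + 1993.9 + 70.07)
    = 173537 / 2367 ≈ 73.32 °C

T_f ≈ 73.3 °C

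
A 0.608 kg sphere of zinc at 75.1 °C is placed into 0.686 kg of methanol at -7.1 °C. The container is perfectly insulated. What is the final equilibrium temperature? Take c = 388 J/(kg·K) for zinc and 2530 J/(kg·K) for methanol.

T_f is the heat-capacity-weighted average of the initial temperatures:
T_f = (235.9×75.1 + 1735.6×(-7.1)) / (235.9 + 1735.6)
    = 5393.8 / 1971.5 ≈ 2.74 °C

T_f ≈ 2.7 °C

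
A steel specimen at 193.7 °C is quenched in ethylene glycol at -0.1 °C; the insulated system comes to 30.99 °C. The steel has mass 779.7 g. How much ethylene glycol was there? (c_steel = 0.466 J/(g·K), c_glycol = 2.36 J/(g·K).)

Heat gained plus heat lost sum to zero:
779.7·0.466·(30.99 − 193.7) + m·2.36·(30.99 − (-0.1)) = 0
73.37 m = 59119
m = 59119/73.37 ≈ 805.7 g

m ≈ 806 g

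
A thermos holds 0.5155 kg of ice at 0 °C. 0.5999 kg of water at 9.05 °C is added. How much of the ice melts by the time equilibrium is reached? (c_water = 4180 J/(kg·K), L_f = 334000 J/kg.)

m_melted ≈ 0.0679 kg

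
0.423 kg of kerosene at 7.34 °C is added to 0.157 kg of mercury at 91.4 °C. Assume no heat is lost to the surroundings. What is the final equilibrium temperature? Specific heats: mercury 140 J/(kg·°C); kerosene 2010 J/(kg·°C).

Energy conservation, ΣQ = 0:
0.157·140·(T − 91.4) + 0.423·2010·(T − 7.34) = 0
872.21 T = 8249.7
T ≈ 9.46 °C

T_f ≈ 9.5 °C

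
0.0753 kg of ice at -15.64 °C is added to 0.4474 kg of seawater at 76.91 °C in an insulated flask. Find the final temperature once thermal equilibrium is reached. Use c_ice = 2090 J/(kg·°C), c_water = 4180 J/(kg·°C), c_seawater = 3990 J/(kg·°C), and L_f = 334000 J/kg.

T_f ≈ 52.2 °C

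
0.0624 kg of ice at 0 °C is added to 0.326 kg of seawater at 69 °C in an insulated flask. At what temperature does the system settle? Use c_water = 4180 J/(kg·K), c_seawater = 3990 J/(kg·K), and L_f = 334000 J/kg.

Let T be the final temperature. ΣQ_i = 0:
fusion: m_ice L_f = 0.0624×334000 = 20842; warm the meltwater: 260.83 T; seawater: 1300.7(T − 69)
1561.6 T = 89751 − 20842 = 68909
T ≈ 44.13 °C (positive, so assuming full melt was valid).

T_f ≈ 44.1 °C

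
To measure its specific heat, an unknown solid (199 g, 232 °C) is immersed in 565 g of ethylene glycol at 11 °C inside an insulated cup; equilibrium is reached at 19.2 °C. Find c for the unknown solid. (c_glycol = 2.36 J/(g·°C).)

Heat lost by the unknown solid = heat gained by the glycol:
199·c·(232 − 19.2) = 565·2.36·(19.2 − 11)
42347 c = 10934  ⇒  c ≈ 0.2582 J/(g·°C)

c ≈ 0.258 J/(g·°C)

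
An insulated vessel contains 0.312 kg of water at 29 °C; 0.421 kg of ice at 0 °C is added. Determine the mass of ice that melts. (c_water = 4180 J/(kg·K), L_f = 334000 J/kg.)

m_melted ≈ 0.113 kg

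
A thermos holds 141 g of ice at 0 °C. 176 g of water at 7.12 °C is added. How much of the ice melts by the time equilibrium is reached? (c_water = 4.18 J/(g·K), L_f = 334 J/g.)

Cooling the water to 0 °C releases 176·4.18·7.12 = 5238 J.
Fully melting the ice requires m_ice L_f = 141·334 = 47094 J.
5238 J < 47094 J, so only part of the ice melts and the system sits at 0 °C.
m_melt = 5238 / L_f = 15.68 g.

m_melted ≈ 15.7 g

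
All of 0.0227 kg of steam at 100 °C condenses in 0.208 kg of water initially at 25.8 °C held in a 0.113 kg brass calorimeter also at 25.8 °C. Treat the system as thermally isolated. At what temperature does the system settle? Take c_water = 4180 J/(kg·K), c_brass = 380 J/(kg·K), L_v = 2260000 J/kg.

T_f ≈ 83.7 °C

Energy conservation, ΣQ = 0:
latent heat released on condensation: 0.0227×2260000 = 51302
  condensate cools 100→T: 0.0227×4180×(T − 100) = 94.89(T − 100)
  water warms: 0.208×4180×(T − 25.8) = 869.44(T − 25.8)
  cup: 42.94(T − 25.8)
1007.3 T = 51302 + 9488.6 + 23539 = 84330
T ≈ 83.72 °C (< 100 °C, so full condensation is consistent).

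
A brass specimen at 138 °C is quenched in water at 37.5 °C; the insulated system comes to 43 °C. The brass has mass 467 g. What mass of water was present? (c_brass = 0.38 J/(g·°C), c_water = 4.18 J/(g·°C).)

m ≈ 733 g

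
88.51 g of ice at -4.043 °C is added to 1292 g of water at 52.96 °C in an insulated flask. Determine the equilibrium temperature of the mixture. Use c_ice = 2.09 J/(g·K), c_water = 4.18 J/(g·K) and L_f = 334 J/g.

T_f ≈ 44.3 °C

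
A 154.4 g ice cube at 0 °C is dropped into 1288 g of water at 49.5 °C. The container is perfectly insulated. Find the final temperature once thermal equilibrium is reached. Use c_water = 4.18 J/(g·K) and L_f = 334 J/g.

T_f ≈ 35.6 °C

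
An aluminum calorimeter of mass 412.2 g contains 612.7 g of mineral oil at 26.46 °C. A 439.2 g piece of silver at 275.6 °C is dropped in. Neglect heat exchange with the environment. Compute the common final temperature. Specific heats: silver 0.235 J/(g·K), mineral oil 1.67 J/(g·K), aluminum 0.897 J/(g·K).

Conservation of energy gives ΣQ = 0:
439.2*0.235*(T − 275.6) + 612.7*1.67*(T − 26.46) + 412.2*0.897*(T − 26.46) = 0
103.21(T − 275.6) + 1023.2(T − 26.46) + 369.74(T − 26.46) = 0
1496.2 T = 65303
T ≈ 43.65 °C

T_f ≈ 43.6 °C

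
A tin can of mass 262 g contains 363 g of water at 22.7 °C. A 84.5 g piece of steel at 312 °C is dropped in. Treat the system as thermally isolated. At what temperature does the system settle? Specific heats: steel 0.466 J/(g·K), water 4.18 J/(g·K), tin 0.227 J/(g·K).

T_f ≈ 29.7 °C

With ΣQ=0 the equilibrium temperature is the m·c-weighted mean:
T_f = (39.38×312 + 1517.3×22.7 + 59.47×22.7) / (39.38 + 1517.3 + 59.47)
    = 48079 / 1616.2 ≈ 29.75 °C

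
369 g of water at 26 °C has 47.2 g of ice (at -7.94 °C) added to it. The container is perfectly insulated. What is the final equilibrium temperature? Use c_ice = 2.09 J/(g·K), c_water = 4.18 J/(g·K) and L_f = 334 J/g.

T_f ≈ 13.5 °C

Sum of m c ΔT and latent-heat terms is zero:
warm ice to 0 °C: 47.2×2.09×(0 − (-7.94)) = 783.27; fusion: m_ice L_f = 47.2×334 = 15765; warm the meltwater: 197.3 T; water cools: 369×4.18×(T − 26) = 1542.4(T − 26)
1739.7 T = 40103 − 16548 = 23555
T ≈ 13.54 °C. Since T > 0 °C, the all-ice-melts assumption holds.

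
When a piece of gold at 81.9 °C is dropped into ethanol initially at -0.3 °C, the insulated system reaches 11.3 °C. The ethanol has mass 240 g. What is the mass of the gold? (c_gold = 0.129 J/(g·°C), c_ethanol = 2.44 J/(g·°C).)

m ≈ 746 g

Heat lost by the gold = heat gained by the ethanol:
m×0.129×(81.9 − 11.3) = 240×2.44×(11.3 − (-0.3))
9.107 m = 6793  ⇒  m ≈ 745.9 g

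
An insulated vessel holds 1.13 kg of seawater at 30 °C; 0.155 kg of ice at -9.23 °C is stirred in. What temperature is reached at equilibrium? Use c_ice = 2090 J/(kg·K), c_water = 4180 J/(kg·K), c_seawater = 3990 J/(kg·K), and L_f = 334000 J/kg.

T_f ≈ 15.6 °C

Energy conservation, ΣQ = 0:
ice -9.23→0 °C: 0.155·2090·9.23 = 2990.1; melt ice: 0.155·334000 = 51770; warm the meltwater: 647.9 T; seawater: 4508.7(T − 30)
5156.6 T = 135261 − 54760 = 80501
T ≈ 15.61 °C. Since T > 0 °C, the all-ice-melts assumption holds.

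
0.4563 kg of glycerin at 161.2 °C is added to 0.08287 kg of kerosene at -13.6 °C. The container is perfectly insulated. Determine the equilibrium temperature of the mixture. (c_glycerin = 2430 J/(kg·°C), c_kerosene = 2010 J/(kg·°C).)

T_f ≈ 138.4 °C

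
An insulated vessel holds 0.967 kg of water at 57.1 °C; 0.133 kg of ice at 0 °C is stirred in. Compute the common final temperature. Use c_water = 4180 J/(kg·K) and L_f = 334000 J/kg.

T_f ≈ 40.5 °C

Energy balance with sensible and latent terms:
fusion: m_ice L_f = 0.133·334000 = 44422; meltwater 0→T: 0.133·4180·T = 555.94 T; water: 4042.1(T − 57.1)
4598 T = 230802 − 44422 = 186380
T ≈ 40.53 °C (positive, so assuming full melt was valid).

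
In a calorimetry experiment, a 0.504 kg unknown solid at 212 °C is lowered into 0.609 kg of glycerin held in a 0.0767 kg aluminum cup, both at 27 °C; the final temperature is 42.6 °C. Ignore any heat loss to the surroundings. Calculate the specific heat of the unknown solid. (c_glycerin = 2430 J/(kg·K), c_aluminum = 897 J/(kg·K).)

c ≈ 283 J/(kg·K)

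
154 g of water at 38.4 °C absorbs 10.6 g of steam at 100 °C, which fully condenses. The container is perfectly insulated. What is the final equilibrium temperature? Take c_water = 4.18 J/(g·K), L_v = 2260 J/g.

T_f ≈ 77.2 °C

Sum of m c ΔT and latent-heat terms is zero:
condense steam: −10.6·2260 = −23956; condensed water 100 °C→T: 44.31(T − 100); original water: 643.72(T − 38.4)
688.03 T = 23956 + 4430.8 + 24719 = 53106
T ≈ 77.19 °C — below 100 °C, confirming all the steam condensed.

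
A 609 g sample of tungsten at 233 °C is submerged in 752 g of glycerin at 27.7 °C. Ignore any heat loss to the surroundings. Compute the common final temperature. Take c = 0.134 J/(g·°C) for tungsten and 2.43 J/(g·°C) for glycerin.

T_f ≈ 36.5 °C

|Q_tungsten| = |Q_glycerin|:
609×0.134×(233 − T) = 752×2.43×(T − 27.7)
81.61(233 − T) = 1827.4(T − 27.7)
1909 T = 69632  ⇒  T ≈ 36.48 °C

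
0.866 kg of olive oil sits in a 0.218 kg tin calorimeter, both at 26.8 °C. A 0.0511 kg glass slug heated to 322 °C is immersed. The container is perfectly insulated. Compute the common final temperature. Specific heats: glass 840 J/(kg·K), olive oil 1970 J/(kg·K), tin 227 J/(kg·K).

Let T be the final temperature. ΣQ_i = 0:
0.0511×840×(T − 322) + 0.866×1970×(T − 26.8) + 0.218×227×(T − 26.8) = 0
42.92(T − 322) + 1706(T − 26.8) + 49.49(T − 26.8) = 0
(42.92 + 1706 + 49.49) T = 42.92×322 + 1706×26.8 + 49.49×26.8
T = 60869/1798.4 ≈ 33.85 °C

T_f ≈ 33.8 °C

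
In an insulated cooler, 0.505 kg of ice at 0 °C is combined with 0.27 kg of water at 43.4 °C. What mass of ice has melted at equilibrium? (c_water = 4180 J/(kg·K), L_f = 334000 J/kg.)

Cooling the water to 0 °C releases 0.27·4180·43.4 = 48981 J.
Melting all 0.505 kg of ice would need 0.505·334000 = 168670 J.
That's not enough to melt it all — equilibrium is at 0 °C with ice remaining.
m_melted·334000 = 48981  ⇒  m_melted ≈ 0.1467 kg.

m_melted ≈ 0.147 kg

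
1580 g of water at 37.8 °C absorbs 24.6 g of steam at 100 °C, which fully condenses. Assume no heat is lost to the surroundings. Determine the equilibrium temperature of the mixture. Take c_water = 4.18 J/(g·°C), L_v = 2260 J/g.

Energy conservation, ΣQ = 0:
steam→water at 100 °C releases m L_v = 24.6·2260 = 55596
  condensate cools 100→T: 24.6·4.18·(T − 100) = 102.83(T − 100)
  water warms: 1580·4.18·(T − 37.8) = 6604.4(T − 37.8)
6707.2 T = 55596 + 10283 + 249646 = 315525
T ≈ 47.04 °C, under the boiling point, so the assumption holds.

T_f ≈ 47.0 °C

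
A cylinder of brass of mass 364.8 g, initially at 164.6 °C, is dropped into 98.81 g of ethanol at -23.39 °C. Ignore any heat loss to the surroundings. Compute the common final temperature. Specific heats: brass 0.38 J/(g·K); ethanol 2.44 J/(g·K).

Heat lost by the brass equals heat gained by the ethanol:
364.8×0.38×(164.6 − T) = 98.81×2.44×(T − (-23.39))
138.62(164.6 − T) = 241.1(T − (-23.39))
379.72 T = 17178  ⇒  T ≈ 45.24 °C

T_f ≈ 45.2 °C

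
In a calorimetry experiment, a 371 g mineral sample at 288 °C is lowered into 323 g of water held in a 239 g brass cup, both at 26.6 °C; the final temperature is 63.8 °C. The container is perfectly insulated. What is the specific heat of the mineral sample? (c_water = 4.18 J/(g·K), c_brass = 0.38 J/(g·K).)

c ≈ 0.644 J/(g·K)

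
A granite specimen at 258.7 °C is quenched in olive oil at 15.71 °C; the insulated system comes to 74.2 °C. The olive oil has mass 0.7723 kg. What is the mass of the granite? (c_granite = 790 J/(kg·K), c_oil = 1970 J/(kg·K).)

|Q_granite| = |Q_oil|:
m·790·(258.7 − 74.2) = 0.7723·1970·(74.2 − 15.71)
145755 m = 88988  ⇒  m ≈ 0.6105 kg

m ≈ 0.611 kg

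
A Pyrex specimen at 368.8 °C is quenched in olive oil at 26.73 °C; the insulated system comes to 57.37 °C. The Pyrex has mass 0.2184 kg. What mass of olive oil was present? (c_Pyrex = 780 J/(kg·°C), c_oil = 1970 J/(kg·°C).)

m ≈ 0.879 kg

Heat gained plus heat lost sum to zero:
0.2184×780×(57.37 − 368.8) + m×1970×(57.37 − 26.73) = 0
60361 m = 53053
m = 53053/60361 ≈ 0.8789 kg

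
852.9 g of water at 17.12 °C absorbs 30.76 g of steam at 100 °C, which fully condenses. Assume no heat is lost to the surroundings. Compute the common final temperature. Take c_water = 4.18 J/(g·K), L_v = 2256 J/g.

Energy balance with sensible and latent terms:
steam→water at 100 °C releases m L_v = 30.76×2256 = 69395
  condensed water 100 °C→T: 128.58(T − 100)
  original water: 3565.1(T − 17.12)
3693.7 T = 69395 + 12858 + 61035 = 143287
T ≈ 38.79 °C, under the boiling point, so the assumption holds.

T_f ≈ 38.8 °C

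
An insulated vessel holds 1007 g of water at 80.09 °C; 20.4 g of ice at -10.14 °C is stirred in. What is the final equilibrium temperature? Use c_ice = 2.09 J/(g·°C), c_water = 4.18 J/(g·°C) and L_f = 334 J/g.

T_f ≈ 76.8 °C

Setting the total heat transfer to zero:
warm ice to 0 °C: 20.4·2.09·(0 − (-10.14)) = 432.33
  melt ice: 20.4·334 = 6813.6
  warm the meltwater: 85.27 T
  water: 4209.3(T − 80.09)
4294.5 T = 337120 − 7245.9 = 329874
T ≈ 76.81 °C (positive, so assuming full melt was valid).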